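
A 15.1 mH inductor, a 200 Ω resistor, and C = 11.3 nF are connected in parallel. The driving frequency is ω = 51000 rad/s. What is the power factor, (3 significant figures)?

X_L = ωL = 770 Ω
X_C = 1/(ωC) = 1740 Ω
Parallel: admittances add. Y = 1/R + 1/(jωL) + jωC
Y = (0.00500 − j0.000722) S
|Y| = 0.00505 S → |Z| = 1/|Y| = 198 Ω, ∠Z = −∠Y = 8.22°
cos φ = cos(8.22°) = 0.990

0.990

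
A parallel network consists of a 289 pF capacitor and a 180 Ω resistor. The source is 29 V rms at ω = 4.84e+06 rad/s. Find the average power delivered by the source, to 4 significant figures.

4.672 W

X_C = 1/(ωC) = 714.9 Ω
Parallel: admittances add. Y = 1/R + jωC
Y = (0.005556 + j0.001399) S
|Y| = 0.005729 S → |Z| = 1/|Y| = 174.6 Ω, ∠Z = −∠Y = -14.13°
I = V/|Z| = 166.1 mA
P = VI cos φ = 29 × 0.1661 × cos(-14.13°) = 4.672 W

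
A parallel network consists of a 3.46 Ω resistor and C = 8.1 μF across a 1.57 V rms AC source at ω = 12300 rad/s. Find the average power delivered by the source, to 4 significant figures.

712.4 mW

X_C = 1/(ωC) = 10.04 Ω
Parallel: admittances add. Y = 1/R + jωC
Y = (0.2890 + j0.09963) S
|Y| = 0.3057 S → |Z| = 1/|Y| = 3.271 Ω, ∠Z = −∠Y = -19.02°
I = V/|Z| = 480.0 mA
P = VI cos φ = 1.57 × 0.4800 × cos(-19.02°) = 712.4 mW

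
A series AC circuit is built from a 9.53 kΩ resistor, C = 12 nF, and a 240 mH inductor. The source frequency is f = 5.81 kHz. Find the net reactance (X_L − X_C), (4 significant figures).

6479 Ω

ω = 2πf = 36510 rad/s
X_L = ωL = 8761 Ω
X_C = 1/(ωC) = 2283 Ω
X = 8761 − 2283 = 6479 Ω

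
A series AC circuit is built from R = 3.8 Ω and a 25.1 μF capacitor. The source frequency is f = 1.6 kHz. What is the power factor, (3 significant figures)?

0.692

ω = 2πf = 10050 rad/s
X_C = 1/(ωC) = 3.96 Ω
Z = 3.80 − j3.96 Ω
|Z| = √(3.80² + 3.96²) = 5.49 Ω
∠Z = arctan(-3.96/3.80) = -46.2°
cos φ = cos(-46.2°) = 0.692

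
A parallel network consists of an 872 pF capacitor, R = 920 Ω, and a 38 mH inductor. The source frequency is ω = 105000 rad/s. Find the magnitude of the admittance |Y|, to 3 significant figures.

X_L = ωL = 3990 Ω
X_C = 1/(ωC) = 10900 Ω
Parallel: admittances add. Y = 1/R + 1/(jωL) + jωC
Y = (0.00109 − j0.000159) S
|Y| = 0.00110 S → |Z| = 1/|Y| = 910 Ω, ∠Z = −∠Y = 8.33°

1.10 mS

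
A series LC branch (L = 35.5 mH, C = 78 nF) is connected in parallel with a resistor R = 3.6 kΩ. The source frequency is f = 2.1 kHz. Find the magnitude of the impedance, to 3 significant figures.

ω = 2πf = 13190 rad/s
X_L = ωL = 468 Ω
X_C = 1/(ωC) = 972 Ω
Branch 1: Z₁ = R = 3600 Ω
Branch 2 (series LC): Z₂ = j(X_L − X_C) = −j503 Ω
Parallel: Z = Z₁Z₂/(Z₁+Z₂), |Z| = 498 Ω, ∠Z = -82.0°

498 Ω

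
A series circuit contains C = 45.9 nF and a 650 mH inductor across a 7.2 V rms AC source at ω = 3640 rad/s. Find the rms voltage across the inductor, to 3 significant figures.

4.71 V

X_L = ωL = 2370 Ω
X_C = 1/(ωC) = 5990 Ω
Net reactance X = X_L − X_C = -3620 Ω
Z = − j3620 Ω
|Z| = √(0² + 3620²) = 3620 Ω
I = V/|Z| = 1.99 mA
V_L = I·|Z_L| = 0.00199 × 2370 = 4.71 V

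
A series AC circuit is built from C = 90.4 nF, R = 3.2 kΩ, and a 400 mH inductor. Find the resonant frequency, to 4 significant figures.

ω₀ = 1/√(LC) = 1/√(0.4 × 9.04e-08) = 5259 rad/s
f₀ = ω₀/(2π) = 837.0 Hz

837.0 Hz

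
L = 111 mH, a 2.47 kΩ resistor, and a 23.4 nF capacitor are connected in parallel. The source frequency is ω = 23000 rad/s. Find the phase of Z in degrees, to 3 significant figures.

X_L = ωL = 2550 Ω
X_C = 1/(ωC) = 1860 Ω
Parallel: admittances add. Y = 1/R + 1/(jωL) + jωC
Y = (0.000405 + j0.000147) S
|Y| = 0.000431 S → |Z| = 1/|Y| = 2320 Ω, ∠Z = −∠Y = -19.9°

-19.9°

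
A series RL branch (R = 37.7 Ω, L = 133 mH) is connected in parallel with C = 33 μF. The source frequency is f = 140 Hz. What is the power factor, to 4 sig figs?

ω = 2πf = 879.6 rad/s
X_L = ωL = 117.0 Ω
X_C = 1/(ωC) = 34.45 Ω
Branch 1 (R+jX_L): Z₁ = 37.70 + j117.0 Ω, |Z₁| = 122.9 Ω
Branch 2 (−jX_C): Z₂ = −j34.45 Ω
Parallel: Z = Z₁Z₂/(Z₁+Z₂), |Z| = 46.66 Ω, ∠Z = -83.31°
cos φ = cos(-83.31°) = 0.1164

0.1164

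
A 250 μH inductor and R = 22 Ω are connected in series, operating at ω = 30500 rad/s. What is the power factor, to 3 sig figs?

X_L = ωL = 7.62 Ω
Z = 22.0 + j7.62 Ω
|Z| = √(22.0² + 7.62²) = 23.3 Ω
∠Z = arctan(7.62/22.0) = 19.1°
cos φ = cos(19.1°) = 0.945

0.945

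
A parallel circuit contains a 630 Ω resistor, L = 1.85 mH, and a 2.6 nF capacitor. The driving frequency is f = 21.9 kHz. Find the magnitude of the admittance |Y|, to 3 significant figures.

ω = 2πf = 137600 rad/s
X_L = ωL = 255 Ω
X_C = 1/(ωC) = 2800 Ω
Parallel: admittances add. Y = 1/R + 1/(jωL) + jωC
Y = (0.00159 − j0.00357) S
|Y| = 0.00391 S → |Z| = 1/|Y| = 256 Ω, ∠Z = −∠Y = 66.0°

3.91 mS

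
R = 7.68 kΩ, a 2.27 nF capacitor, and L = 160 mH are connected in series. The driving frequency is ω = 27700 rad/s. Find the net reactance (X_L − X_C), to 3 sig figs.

-11500 Ω

X_L = ωL = 4430 Ω
X_C = 1/(ωC) = 15900 Ω
X = 4430 − 15900 = -11500 Ω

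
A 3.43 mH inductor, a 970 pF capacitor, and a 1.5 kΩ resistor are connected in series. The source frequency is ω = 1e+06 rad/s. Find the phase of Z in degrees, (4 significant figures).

X_L = ωL = 3430 Ω
X_C = 1/(ωC) = 1031 Ω
Net reactance X = X_L − X_C = 2399 Ω
Z = 1500 + j2399 Ω
|Z| = √(1500² + 2399²) = 2829 Ω
∠Z = arctan(2399/1500) = 57.98°

57.98°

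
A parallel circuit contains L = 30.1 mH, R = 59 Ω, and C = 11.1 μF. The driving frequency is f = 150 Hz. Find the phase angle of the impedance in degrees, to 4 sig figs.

55.64°

ω = 2πf = 942.5 rad/s
X_L = ωL = 28.37 Ω
X_C = 1/(ωC) = 95.59 Ω
Parallel: admittances add. Y = 1/R + 1/(jωL) + jωC
Y = (0.01695 − j0.02479) S
|Y| = 0.03003 S → |Z| = 1/|Y| = 33.30 Ω, ∠Z = −∠Y = 55.64°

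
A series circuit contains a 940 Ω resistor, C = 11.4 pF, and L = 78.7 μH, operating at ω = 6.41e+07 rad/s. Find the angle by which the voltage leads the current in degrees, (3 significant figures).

75.7°

X_L = ωL = 5040 Ω
X_C = 1/(ωC) = 1370 Ω
Net reactance X = X_L − X_C = 3680 Ω
Z = 940 + j3680 Ω
|Z| = √(940² + 3680²) = 3790 Ω
∠Z = arctan(3680/940) = 75.7°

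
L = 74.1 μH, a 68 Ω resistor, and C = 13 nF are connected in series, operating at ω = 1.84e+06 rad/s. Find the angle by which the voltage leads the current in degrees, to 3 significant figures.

54.3°

X_L = ωL = 136 Ω
X_C = 1/(ωC) = 41.8 Ω
Net reactance X = X_L − X_C = 94.5 Ω
Z = 68.0 + j94.5 Ω
|Z| = √(68.0² + 94.5²) = 116 Ω
∠Z = arctan(94.5/68.0) = 54.3°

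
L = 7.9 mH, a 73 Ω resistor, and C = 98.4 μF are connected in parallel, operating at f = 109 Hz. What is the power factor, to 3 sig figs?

ω = 2πf = 684.9 rad/s
X_L = ωL = 5.41 Ω
X_C = 1/(ωC) = 14.8 Ω
Parallel: admittances add. Y = 1/R + 1/(jωL) + jωC
Y = (0.0137 − j0.117) S
|Y| = 0.118 S → |Z| = 1/|Y| = 8.46 Ω, ∠Z = −∠Y = 83.3°
cos φ = cos(83.3°) = 0.116

0.116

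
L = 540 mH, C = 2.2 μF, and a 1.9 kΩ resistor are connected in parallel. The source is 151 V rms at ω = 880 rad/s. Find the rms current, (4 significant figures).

X_L = ωL = 475.2 Ω
X_C = 1/(ωC) = 516.5 Ω
Parallel: admittances add. Y = 1/R + 1/(jωL) + jωC
Y = (0.0005263 − j0.0001684) S
|Y| = 0.0005526 S → |Z| = 1/|Y| = 1810 Ω, ∠Z = −∠Y = 17.74°
I = V/|Z| = 151/1810 = 83.44 mA

83.44 mA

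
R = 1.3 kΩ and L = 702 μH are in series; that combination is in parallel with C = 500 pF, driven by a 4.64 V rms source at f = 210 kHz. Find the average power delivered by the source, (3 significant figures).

ω = 2πf = 1.319e+06 rad/s
X_L = ωL = 926 Ω
X_C = 1/(ωC) = 1520 Ω
Branch 1 (R+jX_L): Z₁ = 1300 + j926 Ω, |Z₁| = 1600 Ω
Branch 2 (−jX_C): Z₂ = −j1520 Ω
Parallel: Z = Z₁Z₂/(Z₁+Z₂), |Z| = 1700 Ω, ∠Z = -30.1°
I = V/|Z| = 2.74 mA
P = VI cos φ = 4.64 × 0.00274 × cos(-30.1°) = 11.0 mW

11.0 mW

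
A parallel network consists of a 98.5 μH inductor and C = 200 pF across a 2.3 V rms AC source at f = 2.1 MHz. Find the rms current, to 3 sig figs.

ω = 2πf = 1.319e+07 rad/s
X_L = ωL = 1300 Ω
X_C = 1/(ωC) = 379 Ω
Parallel: admittances add. Y = 1/(jωL) + jωC
Y = (0 + j0.00187) S
|Y| = 0.00187 S → |Z| = 1/|Y| = 535 Ω, ∠Z = −∠Y = -90.0°
I = V/|Z| = 2.3/535 = 4.30 mA

4.30 mA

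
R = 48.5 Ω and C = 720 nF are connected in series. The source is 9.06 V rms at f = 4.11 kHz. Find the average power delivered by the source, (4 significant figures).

759.0 mW

ω = 2πf = 25820 rad/s
X_C = 1/(ωC) = 53.78 Ω
Z = 48.50 − j53.78 Ω
|Z| = √(48.50² + 53.78²) = 72.42 Ω
∠Z = arctan(-53.78/48.50) = -47.96°
I = V/|Z| = 125.1 mA
P = VI cos φ = 9.06 × 0.1251 × cos(-47.96°) = 759.0 mW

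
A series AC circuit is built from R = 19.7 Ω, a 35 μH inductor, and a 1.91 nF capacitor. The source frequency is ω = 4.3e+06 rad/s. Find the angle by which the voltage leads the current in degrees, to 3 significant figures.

55.6°

X_L = ωL = 150 Ω
X_C = 1/(ωC) = 122 Ω
Net reactance X = X_L − X_C = 28.7 Ω
Z = 19.7 + j28.7 Ω
|Z| = √(19.7² + 28.7²) = 34.8 Ω
∠Z = arctan(28.7/19.7) = 55.6°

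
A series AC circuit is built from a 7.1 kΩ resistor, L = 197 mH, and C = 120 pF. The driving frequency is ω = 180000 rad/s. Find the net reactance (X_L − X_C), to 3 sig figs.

-10800 Ω

X_L = ωL = 35500 Ω
X_C = 1/(ωC) = 46300 Ω
X = 35500 − 46300 = -10800 Ω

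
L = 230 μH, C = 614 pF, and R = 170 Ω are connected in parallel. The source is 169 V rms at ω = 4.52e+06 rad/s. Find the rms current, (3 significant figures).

X_L = ωL = 1040 Ω
X_C = 1/(ωC) = 360 Ω
Parallel: admittances add. Y = 1/R + 1/(jωL) + jωC
Y = (0.00588 + j0.00181) S
|Y| = 0.00616 S → |Z| = 1/|Y| = 162 Ω, ∠Z = −∠Y = -17.1°
I = V/|Z| = 169/162 = 1.04 A

1.04 A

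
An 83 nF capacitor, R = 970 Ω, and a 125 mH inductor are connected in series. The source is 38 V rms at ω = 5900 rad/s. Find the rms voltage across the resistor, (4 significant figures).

X_L = ωL = 737.5 Ω
X_C = 1/(ωC) = 2042 Ω
Net reactance X = X_L − X_C = -1305 Ω
Z = 970.0 − j1305 Ω
|Z| = √(970.0² + 1305²) = 1626 Ω
I = V/|Z| = 23.38 mA
V_R = I·|Z_R| = 0.02338 × 970.0 = 22.67 V

22.67 V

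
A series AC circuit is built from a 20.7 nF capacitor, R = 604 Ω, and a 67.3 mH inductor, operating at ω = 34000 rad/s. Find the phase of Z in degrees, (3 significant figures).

X_L = ωL = 2290 Ω
X_C = 1/(ωC) = 1420 Ω
Net reactance X = X_L − X_C = 867 Ω
Z = 604 + j867 Ω
|Z| = √(604² + 867²) = 1060 Ω
∠Z = arctan(867/604) = 55.1°

55.1°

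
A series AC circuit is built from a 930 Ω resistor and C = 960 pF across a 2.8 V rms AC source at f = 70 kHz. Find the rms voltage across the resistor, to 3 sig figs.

1.02 V

ω = 2πf = 439800 rad/s
X_C = 1/(ωC) = 2370 Ω
Z = 930 − j2370 Ω
|Z| = √(930² + 2370²) = 2540 Ω
I = V/|Z| = 1.10 mA
V_R = I·|Z_R| = 0.00110 × 930 = 1.02 V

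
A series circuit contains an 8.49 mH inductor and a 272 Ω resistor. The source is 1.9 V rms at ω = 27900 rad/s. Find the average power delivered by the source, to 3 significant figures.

X_L = ωL = 237 Ω
Z = 272 + j237 Ω
|Z| = √(272² + 237²) = 361 Ω
∠Z = arctan(237/272) = 41.1°
I = V/|Z| = 5.27 mA
P = VI cos φ = 1.9 × 0.00527 × cos(41.1°) = 7.55 mW

7.55 mW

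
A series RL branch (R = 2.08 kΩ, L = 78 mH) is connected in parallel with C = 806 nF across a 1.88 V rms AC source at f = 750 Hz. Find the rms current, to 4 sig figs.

7.040 mA

ω = 2πf = 4712 rad/s
X_L = ωL = 367.6 Ω
X_C = 1/(ωC) = 263.3 Ω
Branch 1 (R+jX_L): Z₁ = 2080 + j367.6 Ω, |Z₁| = 2112 Ω
Branch 2 (−jX_C): Z₂ = −j263.3 Ω
Parallel: Z = Z₁Z₂/(Z₁+Z₂), |Z| = 267.0 Ω, ∠Z = -82.85°
I = V/|Z| = 1.88/267.0 = 7.040 mA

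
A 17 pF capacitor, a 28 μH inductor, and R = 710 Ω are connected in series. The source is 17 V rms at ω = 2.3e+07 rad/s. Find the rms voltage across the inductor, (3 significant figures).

5.36 V

X_L = ωL = 644 Ω
X_C = 1/(ωC) = 2560 Ω
Net reactance X = X_L − X_C = -1910 Ω
Z = 710 − j1910 Ω
|Z| = √(710² + 1910²) = 2040 Ω
I = V/|Z| = 8.33 mA
V_L = I·|Z_L| = 0.00833 × 644 = 5.36 V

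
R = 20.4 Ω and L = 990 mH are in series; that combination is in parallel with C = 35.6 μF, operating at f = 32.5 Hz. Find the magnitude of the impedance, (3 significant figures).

ω = 2πf = 204.2 rad/s
X_L = ωL = 202 Ω
X_C = 1/(ωC) = 138 Ω
Branch 1 (R+jX_L): Z₁ = 20.4 + j202 Ω, |Z₁| = 203 Ω
Branch 2 (−jX_C): Z₂ = −j138 Ω
Parallel: Z = Z₁Z₂/(Z₁+Z₂), |Z| = 413 Ω, ∠Z = -78.2°

413 Ω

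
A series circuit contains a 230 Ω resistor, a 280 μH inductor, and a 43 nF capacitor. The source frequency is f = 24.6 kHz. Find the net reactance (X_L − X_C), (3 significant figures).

ω = 2πf = 154600 rad/s
X_L = ωL = 43.3 Ω
X_C = 1/(ωC) = 150 Ω
X = 43.3 − 150 = -107 Ω

-107 Ω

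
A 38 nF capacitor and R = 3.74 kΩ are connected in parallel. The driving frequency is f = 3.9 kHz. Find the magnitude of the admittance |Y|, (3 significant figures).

ω = 2πf = 24500 rad/s
X_C = 1/(ωC) = 1070 Ω
Parallel: admittances add. Y = 1/R + jωC
Y = (0.000267 + j0.000931) S
|Y| = 0.000969 S → |Z| = 1/|Y| = 1030 Ω, ∠Z = −∠Y = -74.0°

969 μS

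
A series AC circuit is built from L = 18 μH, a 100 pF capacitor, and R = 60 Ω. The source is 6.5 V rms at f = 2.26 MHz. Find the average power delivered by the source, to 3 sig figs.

ω = 2πf = 1.42e+07 rad/s
X_L = ωL = 256 Ω
X_C = 1/(ωC) = 704 Ω
Net reactance X = X_L − X_C = -449 Ω
Z = 60.0 − j449 Ω
|Z| = √(60.0² + 449²) = 453 Ω
∠Z = arctan(-449/60.0) = -82.4°
I = V/|Z| = 14.4 mA
P = VI cos φ = 6.5 × 0.0144 × cos(-82.4°) = 12.4 mW

12.4 mW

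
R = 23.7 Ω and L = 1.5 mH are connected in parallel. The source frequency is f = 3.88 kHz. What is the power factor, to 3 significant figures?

0.839

ω = 2πf = 24380 rad/s
X_L = ωL = 36.6 Ω
Parallel: admittances add. Y = 1/R + 1/(jωL)
Y = (0.0422 − j0.0273) S
|Y| = 0.0503 S → |Z| = 1/|Y| = 19.9 Ω, ∠Z = −∠Y = 32.9°
cos φ = cos(32.9°) = 0.839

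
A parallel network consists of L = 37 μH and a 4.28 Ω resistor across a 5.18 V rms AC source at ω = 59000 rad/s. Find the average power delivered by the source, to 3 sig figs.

X_L = ωL = 2.18 Ω
Parallel: admittances add. Y = 1/R + 1/(jωL)
Y = (0.234 − j0.458) S
|Y| = 0.514 S → |Z| = 1/|Y| = 1.94 Ω, ∠Z = −∠Y = 63.0°
I = V/|Z| = 2.66 A
P = VI cos φ = 5.18 × 2.66 × cos(63.0°) = 6.27 W

6.27 W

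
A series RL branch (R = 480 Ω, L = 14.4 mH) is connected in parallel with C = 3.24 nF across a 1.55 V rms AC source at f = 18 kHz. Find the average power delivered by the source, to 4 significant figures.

ω = 2πf = 113100 rad/s
X_L = ωL = 1629 Ω
X_C = 1/(ωC) = 2729 Ω
Branch 1 (R+jX_L): Z₁ = 480.0 + j1629 Ω, |Z₁| = 1698 Ω
Branch 2 (−jX_C): Z₂ = −j2729 Ω
Parallel: Z = Z₁Z₂/(Z₁+Z₂), |Z| = 3860 Ω, ∠Z = 50.01°
I = V/|Z| = 401.6 μA
P = VI cos φ = 1.55 × 0.0004016 × cos(50.01°) = 400.0 μW

400.0 μW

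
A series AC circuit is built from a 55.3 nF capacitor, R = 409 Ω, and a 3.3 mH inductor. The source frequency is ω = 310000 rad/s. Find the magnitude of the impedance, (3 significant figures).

X_L = ωL = 1020 Ω
X_C = 1/(ωC) = 58.3 Ω
Net reactance X = X_L − X_C = 965 Ω
Z = 409 + j965 Ω
|Z| = √(409² + 965²) = 1050 Ω

1050 Ω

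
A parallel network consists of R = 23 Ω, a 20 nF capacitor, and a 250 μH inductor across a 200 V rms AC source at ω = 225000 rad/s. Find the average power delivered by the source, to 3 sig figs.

1.74 kW

X_L = ωL = 56.2 Ω
X_C = 1/(ωC) = 222 Ω
Parallel: admittances add. Y = 1/R + 1/(jωL) + jωC
Y = (0.0435 − j0.0133) S
|Y| = 0.0455 S → |Z| = 1/|Y| = 22.0 Ω, ∠Z = −∠Y = 17.0°
I = V/|Z| = 9.09 A
P = VI cos φ = 200 × 9.09 × cos(17.0°) = 1.74 kW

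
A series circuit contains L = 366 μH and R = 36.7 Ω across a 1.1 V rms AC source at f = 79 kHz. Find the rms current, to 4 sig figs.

5.935 mA

ω = 2πf = 496400 rad/s
X_L = ωL = 181.7 Ω
Z = 36.70 + j181.7 Ω
|Z| = √(36.70² + 181.7²) = 185.3 Ω
I = V/|Z| = 1.1/185.3 = 5.935 mA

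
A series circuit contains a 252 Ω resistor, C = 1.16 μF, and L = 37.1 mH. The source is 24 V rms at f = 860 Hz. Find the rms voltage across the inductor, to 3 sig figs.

ω = 2πf = 5404 rad/s
X_L = ωL = 200 Ω
X_C = 1/(ωC) = 160 Ω
Net reactance X = X_L − X_C = 40.9 Ω
Z = 252 + j40.9 Ω
|Z| = √(252² + 40.9²) = 255 Ω
I = V/|Z| = 94.0 mA
V_L = I·|Z_L| = 0.0940 × 200 = 18.8 V

18.8 V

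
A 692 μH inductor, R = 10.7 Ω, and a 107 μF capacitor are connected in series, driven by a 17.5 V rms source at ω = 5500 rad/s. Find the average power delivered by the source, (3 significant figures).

27.6 W

X_L = ωL = 3.81 Ω
X_C = 1/(ωC) = 1.70 Ω
Net reactance X = X_L − X_C = 2.11 Ω
Z = 10.7 + j2.11 Ω
|Z| = √(10.7² + 2.11²) = 10.9 Ω
∠Z = arctan(2.11/10.7) = 11.1°
I = V/|Z| = 1.60 A
P = VI cos φ = 17.5 × 1.60 × cos(11.1°) = 27.6 W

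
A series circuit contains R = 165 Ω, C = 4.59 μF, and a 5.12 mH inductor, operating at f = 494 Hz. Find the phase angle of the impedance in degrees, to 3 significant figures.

-18.2°

ω = 2πf = 3104 rad/s
X_L = ωL = 15.9 Ω
X_C = 1/(ωC) = 70.2 Ω
Net reactance X = X_L − X_C = -54.3 Ω
Z = 165 − j54.3 Ω
|Z| = √(165² + 54.3²) = 174 Ω
∠Z = arctan(-54.3/165) = -18.2°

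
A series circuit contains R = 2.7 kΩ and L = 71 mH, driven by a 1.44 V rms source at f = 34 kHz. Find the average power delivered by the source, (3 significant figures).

ω = 2πf = 213600 rad/s
X_L = ωL = 15200 Ω
Z = 2700 + j15200 Ω
|Z| = √(2700² + 15200²) = 15400 Ω
∠Z = arctan(15200/2700) = 79.9°
I = V/|Z| = 93.5 μA
P = VI cos φ = 1.44 × 9.35e-05 × cos(79.9°) = 23.6 μW

23.6 μW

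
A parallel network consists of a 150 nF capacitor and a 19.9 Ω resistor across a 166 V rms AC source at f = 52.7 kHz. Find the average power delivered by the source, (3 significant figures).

1.38 kW

ω = 2πf = 331100 rad/s
X_C = 1/(ωC) = 20.1 Ω
Parallel: admittances add. Y = 1/R + jωC
Y = (0.0503 + j0.0497) S
|Y| = 0.0707 S → |Z| = 1/|Y| = 14.2 Ω, ∠Z = −∠Y = -44.7°
I = V/|Z| = 11.7 A
P = VI cos φ = 166 × 11.7 × cos(-44.7°) = 1.38 kW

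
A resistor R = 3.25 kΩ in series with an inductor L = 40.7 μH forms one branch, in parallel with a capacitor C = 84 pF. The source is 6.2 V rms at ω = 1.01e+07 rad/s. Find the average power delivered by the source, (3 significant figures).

X_L = ωL = 411 Ω
X_C = 1/(ωC) = 1180 Ω
Branch 1 (R+jX_L): Z₁ = 3250 + j411 Ω, |Z₁| = 3280 Ω
Branch 2 (−jX_C): Z₂ = −j1180 Ω
Parallel: Z = Z₁Z₂/(Z₁+Z₂), |Z| = 1160 Ω, ∠Z = -69.5°
I = V/|Z| = 5.36 mA
P = VI cos φ = 6.2 × 0.00536 × cos(-69.5°) = 11.6 mW

11.6 mW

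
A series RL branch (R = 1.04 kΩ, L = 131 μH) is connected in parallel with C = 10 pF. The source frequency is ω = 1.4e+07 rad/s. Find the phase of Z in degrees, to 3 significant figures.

49.4°

X_L = ωL = 1830 Ω
X_C = 1/(ωC) = 7140 Ω
Branch 1 (R+jX_L): Z₁ = 1040 + j1830 Ω, |Z₁| = 2110 Ω
Branch 2 (−jX_C): Z₂ = −j7140 Ω
Parallel: Z = Z₁Z₂/(Z₁+Z₂), |Z| = 2780 Ω, ∠Z = 49.4°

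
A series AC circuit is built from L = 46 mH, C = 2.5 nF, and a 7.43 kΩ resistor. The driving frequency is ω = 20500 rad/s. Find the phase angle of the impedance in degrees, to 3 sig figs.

X_L = ωL = 943 Ω
X_C = 1/(ωC) = 19500 Ω
Net reactance X = X_L − X_C = -18600 Ω
Z = 7430 − j18600 Ω
|Z| = √(7430² + 18600²) = 20000 Ω
∠Z = arctan(-18600/7430) = -68.2°

-68.2°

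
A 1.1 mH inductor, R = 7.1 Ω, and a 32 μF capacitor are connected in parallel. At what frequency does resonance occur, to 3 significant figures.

848 Hz

ω₀ = 1/√(LC) = 1/√(0.0011 × 3.2e-05) = 5330 rad/s
f₀ = ω₀/(2π) = 848 Hz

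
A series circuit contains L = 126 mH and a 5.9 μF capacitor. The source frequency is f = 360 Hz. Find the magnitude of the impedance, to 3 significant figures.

ω = 2πf = 2262 rad/s
X_L = ωL = 285 Ω
X_C = 1/(ωC) = 74.9 Ω
Net reactance X = X_L − X_C = 210 Ω
Z = j210 Ω
|Z| = √(0² + 210²) = 210 Ω

210 Ω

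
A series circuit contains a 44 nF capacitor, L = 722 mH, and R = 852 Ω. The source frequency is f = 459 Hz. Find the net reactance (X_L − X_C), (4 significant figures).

ω = 2πf = 2884 rad/s
X_L = ωL = 2082 Ω
X_C = 1/(ωC) = 7881 Ω
X = 2082 − 7881 = -5798 Ω

-5798 Ω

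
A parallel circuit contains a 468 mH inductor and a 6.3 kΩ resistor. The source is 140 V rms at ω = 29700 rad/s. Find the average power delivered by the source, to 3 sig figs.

3.11 W

X_L = ωL = 13900 Ω
Parallel: admittances add. Y = 1/R + 1/(jωL)
Y = (0.000159 − j7.19e-05) S
|Y| = 0.000174 S → |Z| = 1/|Y| = 5740 Ω, ∠Z = −∠Y = 24.4°
I = V/|Z| = 24.4 mA
P = VI cos φ = 140 × 0.0244 × cos(24.4°) = 3.11 W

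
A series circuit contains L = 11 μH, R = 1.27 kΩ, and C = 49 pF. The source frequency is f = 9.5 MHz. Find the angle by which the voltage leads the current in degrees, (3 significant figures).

13.9°

ω = 2πf = 5.969e+07 rad/s
X_L = ωL = 657 Ω
X_C = 1/(ωC) = 342 Ω
Net reactance X = X_L − X_C = 315 Ω
Z = 1270 + j315 Ω
|Z| = √(1270² + 315²) = 1310 Ω
∠Z = arctan(315/1270) = 13.9°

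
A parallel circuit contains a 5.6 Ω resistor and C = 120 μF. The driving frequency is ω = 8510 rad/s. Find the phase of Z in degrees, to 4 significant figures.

X_C = 1/(ωC) = 0.9792 Ω
Parallel: admittances add. Y = 1/R + jωC
Y = (0.1786 + j1.021) S
|Y| = 1.037 S → |Z| = 1/|Y| = 0.9646 Ω, ∠Z = −∠Y = -80.08°

-80.08°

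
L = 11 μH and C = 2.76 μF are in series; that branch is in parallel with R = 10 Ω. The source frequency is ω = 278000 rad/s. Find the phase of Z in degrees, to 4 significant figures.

X_L = ωL = 3.058 Ω
X_C = 1/(ωC) = 1.303 Ω
Branch 1: Z₁ = R = 10.00 Ω
Branch 2 (series LC): Z₂ = j(X_L − X_C) = j1.755 Ω
Parallel: Z = Z₁Z₂/(Z₁+Z₂), |Z| = 1.728 Ω, ∠Z = 80.05°

80.05°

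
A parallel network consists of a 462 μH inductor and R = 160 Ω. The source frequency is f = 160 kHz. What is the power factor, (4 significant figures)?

0.9455

ω = 2πf = 1.005e+06 rad/s
X_L = ωL = 464.5 Ω
Parallel: admittances add. Y = 1/R + 1/(jωL)
Y = (0.006250 − j0.002153) S
|Y| = 0.006610 S → |Z| = 1/|Y| = 151.3 Ω, ∠Z = −∠Y = 19.01°
cos φ = cos(19.01°) = 0.9455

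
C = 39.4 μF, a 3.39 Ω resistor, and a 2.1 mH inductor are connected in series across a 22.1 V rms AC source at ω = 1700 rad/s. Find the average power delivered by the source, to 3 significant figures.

X_L = ωL = 3.57 Ω
X_C = 1/(ωC) = 14.9 Ω
Net reactance X = X_L − X_C = -11.4 Ω
Z = 3.39 − j11.4 Ω
|Z| = √(3.39² + 11.4²) = 11.9 Ω
∠Z = arctan(-11.4/3.39) = -73.4°
I = V/|Z| = 1.86 A
P = VI cos φ = 22.1 × 1.86 × cos(-73.4°) = 11.8 W

11.8 W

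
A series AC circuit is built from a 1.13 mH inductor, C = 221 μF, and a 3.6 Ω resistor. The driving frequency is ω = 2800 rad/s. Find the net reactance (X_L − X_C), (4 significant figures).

X_L = ωL = 3.164 Ω
X_C = 1/(ωC) = 1.616 Ω
X = 3.164 − 1.616 = 1.548 Ω

1.548 Ω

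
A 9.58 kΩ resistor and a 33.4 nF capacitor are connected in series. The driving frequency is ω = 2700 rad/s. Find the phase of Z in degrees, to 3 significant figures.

-49.2°

X_C = 1/(ωC) = 11100 Ω
Z = 9580 − j11100 Ω
|Z| = √(9580² + 11100²) = 14700 Ω
∠Z = arctan(-11100/9580) = -49.2°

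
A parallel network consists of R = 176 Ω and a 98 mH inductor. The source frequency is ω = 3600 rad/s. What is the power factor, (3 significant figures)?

0.895

X_L = ωL = 353 Ω
Parallel: admittances add. Y = 1/R + 1/(jωL)
Y = (0.00568 − j0.00283) S
|Y| = 0.00635 S → |Z| = 1/|Y| = 157 Ω, ∠Z = −∠Y = 26.5°
cos φ = cos(26.5°) = 0.895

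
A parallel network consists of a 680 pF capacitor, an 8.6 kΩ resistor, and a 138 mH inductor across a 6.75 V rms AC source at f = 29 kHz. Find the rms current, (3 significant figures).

969 μA

ω = 2πf = 182200 rad/s
X_L = ωL = 25100 Ω
X_C = 1/(ωC) = 8070 Ω
Parallel: admittances add. Y = 1/R + 1/(jωL) + jωC
Y = (0.000116 + j8.41e-05) S
|Y| = 0.000144 S → |Z| = 1/|Y| = 6970 Ω, ∠Z = −∠Y = -35.9°
I = V/|Z| = 6.75/6970 = 969 μA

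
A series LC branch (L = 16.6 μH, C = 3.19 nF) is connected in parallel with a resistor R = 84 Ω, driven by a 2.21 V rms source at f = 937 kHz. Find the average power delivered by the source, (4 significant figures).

ω = 2πf = 5.887e+06 rad/s
X_L = ωL = 97.73 Ω
X_C = 1/(ωC) = 53.25 Ω
Branch 1: Z₁ = R = 84.00 Ω
Branch 2 (series LC): Z₂ = j(X_L − X_C) = j44.48 Ω
Parallel: Z = Z₁Z₂/(Z₁+Z₂), |Z| = 39.31 Ω, ∠Z = 62.10°
I = V/|Z| = 56.22 mA
P = VI cos φ = 2.21 × 0.05622 × cos(62.10°) = 58.14 mW

58.14 mW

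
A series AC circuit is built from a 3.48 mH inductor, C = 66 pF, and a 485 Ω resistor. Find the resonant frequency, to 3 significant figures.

332 kHz

ω₀ = 1/√(LC) = 1/√(0.00348 × 6.6e-11) = 2.087e+06 rad/s
f₀ = ω₀/(2π) = 332 kHz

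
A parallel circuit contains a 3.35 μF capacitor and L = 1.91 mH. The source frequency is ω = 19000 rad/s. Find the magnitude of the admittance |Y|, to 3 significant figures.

36.1 mS

X_L = ωL = 36.3 Ω
X_C = 1/(ωC) = 15.7 Ω
Parallel: admittances add. Y = 1/(jωL) + jωC
Y = (0 + j0.0361) S
|Y| = 0.0361 S → |Z| = 1/|Y| = 27.7 Ω, ∠Z = −∠Y = -90.0°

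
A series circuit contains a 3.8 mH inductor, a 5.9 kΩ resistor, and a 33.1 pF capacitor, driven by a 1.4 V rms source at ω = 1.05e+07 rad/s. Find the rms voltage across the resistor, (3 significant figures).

0.220 V

X_L = ωL = 39900 Ω
X_C = 1/(ωC) = 2880 Ω
Net reactance X = X_L − X_C = 37000 Ω
Z = 5900 + j37000 Ω
|Z| = √(5900² + 37000²) = 37500 Ω
I = V/|Z| = 37.3 μA
V_R = I·|Z_R| = 3.73e-05 × 5900 = 0.220 V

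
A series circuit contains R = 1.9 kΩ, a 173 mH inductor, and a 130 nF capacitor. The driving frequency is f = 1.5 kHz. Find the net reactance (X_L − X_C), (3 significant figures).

ω = 2πf = 9425 rad/s
X_L = ωL = 1630 Ω
X_C = 1/(ωC) = 816 Ω
X = 1630 − 816 = 814 Ω

814 Ω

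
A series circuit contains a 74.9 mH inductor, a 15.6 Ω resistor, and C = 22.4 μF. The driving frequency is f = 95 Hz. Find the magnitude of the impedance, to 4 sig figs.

33.89 Ω

ω = 2πf = 596.9 rad/s
X_L = ωL = 44.71 Ω
X_C = 1/(ωC) = 74.79 Ω
Net reactance X = X_L − X_C = -30.08 Ω
Z = 15.60 − j30.08 Ω
|Z| = √(15.60² + 30.08²) = 33.89 Ω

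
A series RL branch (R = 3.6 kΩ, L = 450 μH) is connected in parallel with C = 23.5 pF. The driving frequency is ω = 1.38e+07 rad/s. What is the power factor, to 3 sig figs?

0.324

X_L = ωL = 6210 Ω
X_C = 1/(ωC) = 3080 Ω
Branch 1 (R+jX_L): Z₁ = 3600 + j6210 Ω, |Z₁| = 7180 Ω
Branch 2 (−jX_C): Z₂ = −j3080 Ω
Parallel: Z = Z₁Z₂/(Z₁+Z₂), |Z| = 4640 Ω, ∠Z = -71.1°
cos φ = cos(-71.1°) = 0.324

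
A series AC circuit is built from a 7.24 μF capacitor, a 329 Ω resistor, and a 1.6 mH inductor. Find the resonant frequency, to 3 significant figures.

1.48 kHz

ω₀ = 1/√(LC) = 1/√(0.0016 × 7.24e-06) = 9291 rad/s
f₀ = ω₀/(2π) = 1.48 kHz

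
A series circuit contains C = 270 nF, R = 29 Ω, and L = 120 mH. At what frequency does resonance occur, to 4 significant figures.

884.2 Hz

ω₀ = 1/√(LC) = 1/√(0.12 × 2.7e-07) = 5556 rad/s
f₀ = ω₀/(2π) = 884.2 Hz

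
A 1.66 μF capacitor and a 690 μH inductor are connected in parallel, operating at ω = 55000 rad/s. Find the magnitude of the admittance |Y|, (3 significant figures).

64.9 mS

X_L = ωL = 37.9 Ω
X_C = 1/(ωC) = 11.0 Ω
Parallel: admittances add. Y = 1/(jωL) + jωC
Y = (0 + j0.0649) S
|Y| = 0.0649 S → |Z| = 1/|Y| = 15.4 Ω, ∠Z = −∠Y = -90.0°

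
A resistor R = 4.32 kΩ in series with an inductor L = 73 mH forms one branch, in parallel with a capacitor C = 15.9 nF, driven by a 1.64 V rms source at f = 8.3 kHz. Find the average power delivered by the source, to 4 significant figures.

ω = 2πf = 52150 rad/s
X_L = ωL = 3807 Ω
X_C = 1/(ωC) = 1206 Ω
Branch 1 (R+jX_L): Z₁ = 4320 + j3807 Ω, |Z₁| = 5758 Ω
Branch 2 (−jX_C): Z₂ = −j1206 Ω
Parallel: Z = Z₁Z₂/(Z₁+Z₂), |Z| = 1377 Ω, ∠Z = -79.66°
I = V/|Z| = 1.191 mA
P = VI cos φ = 1.64 × 0.001191 × cos(-79.66°) = 350.4 μW

350.4 μW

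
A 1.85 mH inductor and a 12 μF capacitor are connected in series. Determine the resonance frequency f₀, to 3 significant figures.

1.07 kHz

ω₀ = 1/√(LC) = 1/√(0.00185 × 1.2e-05) = 6712 rad/s
f₀ = ω₀/(2π) = 1.07 kHz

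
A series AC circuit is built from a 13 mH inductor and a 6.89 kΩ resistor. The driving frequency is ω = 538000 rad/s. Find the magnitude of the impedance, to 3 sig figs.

X_L = ωL = 6990 Ω
Z = 6890 + j6990 Ω
|Z| = √(6890² + 6990²) = 9820 Ω

9820 Ω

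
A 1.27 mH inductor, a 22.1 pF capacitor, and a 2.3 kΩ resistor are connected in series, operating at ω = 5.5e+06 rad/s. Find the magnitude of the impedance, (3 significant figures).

2610 Ω

X_L = ωL = 6980 Ω
X_C = 1/(ωC) = 8230 Ω
Net reactance X = X_L − X_C = -1240 Ω
Z = 2300 − j1240 Ω
|Z| = √(2300² + 1240²) = 2610 Ω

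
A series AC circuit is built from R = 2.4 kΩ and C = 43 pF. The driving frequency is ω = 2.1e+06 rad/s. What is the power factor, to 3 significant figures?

0.212

X_C = 1/(ωC) = 11100 Ω
Z = 2400 − j11100 Ω
|Z| = √(2400² + 11100²) = 11300 Ω
∠Z = arctan(-11100/2400) = -77.8°
cos φ = cos(-77.8°) = 0.212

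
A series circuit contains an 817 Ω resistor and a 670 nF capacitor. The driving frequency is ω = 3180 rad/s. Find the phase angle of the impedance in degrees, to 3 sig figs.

-29.9°

X_C = 1/(ωC) = 469 Ω
Z = 817 − j469 Ω
|Z| = √(817² + 469²) = 942 Ω
∠Z = arctan(-469/817) = -29.9°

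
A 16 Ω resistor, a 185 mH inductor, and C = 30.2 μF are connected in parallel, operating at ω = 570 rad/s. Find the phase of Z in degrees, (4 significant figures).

-7.051°

X_L = ωL = 105.5 Ω
X_C = 1/(ωC) = 58.09 Ω
Parallel: admittances add. Y = 1/R + 1/(jωL) + jωC
Y = (0.06250 + j0.007731) S
|Y| = 0.06298 S → |Z| = 1/|Y| = 15.88 Ω, ∠Z = −∠Y = -7.051°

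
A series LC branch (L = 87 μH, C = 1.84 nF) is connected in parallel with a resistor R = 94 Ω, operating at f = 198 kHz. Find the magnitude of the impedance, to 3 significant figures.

ω = 2πf = 1.244e+06 rad/s
X_L = ωL = 108 Ω
X_C = 1/(ωC) = 437 Ω
Branch 1: Z₁ = R = 94.0 Ω
Branch 2 (series LC): Z₂ = j(X_L − X_C) = −j329 Ω
Parallel: Z = Z₁Z₂/(Z₁+Z₂), |Z| = 90.4 Ω, ∠Z = -16.0°

90.4 Ω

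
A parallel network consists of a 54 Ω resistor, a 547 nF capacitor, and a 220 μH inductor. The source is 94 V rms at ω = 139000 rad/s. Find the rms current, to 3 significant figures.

X_L = ωL = 30.6 Ω
X_C = 1/(ωC) = 13.2 Ω
Parallel: admittances add. Y = 1/R + 1/(jωL) + jωC
Y = (0.0185 + j0.0433) S
|Y| = 0.0471 S → |Z| = 1/|Y| = 21.2 Ω, ∠Z = −∠Y = -66.9°
I = V/|Z| = 94/21.2 = 4.43 A

4.43 A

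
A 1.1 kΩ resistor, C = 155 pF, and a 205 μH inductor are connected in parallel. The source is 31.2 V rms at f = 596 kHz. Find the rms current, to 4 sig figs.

36.22 mA

ω = 2πf = 3.745e+06 rad/s
X_L = ωL = 767.7 Ω
X_C = 1/(ωC) = 1723 Ω
Parallel: admittances add. Y = 1/R + 1/(jωL) + jωC
Y = (0.0009091 − j0.0007222) S
|Y| = 0.001161 S → |Z| = 1/|Y| = 861.3 Ω, ∠Z = −∠Y = 38.46°
I = V/|Z| = 31.2/861.3 = 36.22 mA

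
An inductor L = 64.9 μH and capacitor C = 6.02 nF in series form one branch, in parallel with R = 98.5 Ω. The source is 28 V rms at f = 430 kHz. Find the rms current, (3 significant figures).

ω = 2πf = 2.702e+06 rad/s
X_L = ωL = 175 Ω
X_C = 1/(ωC) = 61.5 Ω
Branch 1: Z₁ = R = 98.5 Ω
Branch 2 (series LC): Z₂ = j(X_L − X_C) = j114 Ω
Parallel: Z = Z₁Z₂/(Z₁+Z₂), |Z| = 74.5 Ω, ∠Z = 40.9°
I = V/|Z| = 28/74.5 = 376 mA

376 mA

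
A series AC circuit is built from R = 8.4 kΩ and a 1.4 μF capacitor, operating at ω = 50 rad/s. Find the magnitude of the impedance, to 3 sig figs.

16600 Ω

X_C = 1/(ωC) = 14300 Ω
Z = 8400 − j14300 Ω
|Z| = √(8400² + 14300²) = 16600 Ω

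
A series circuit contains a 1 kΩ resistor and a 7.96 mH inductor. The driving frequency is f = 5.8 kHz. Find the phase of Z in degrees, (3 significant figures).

16.2°

ω = 2πf = 36440 rad/s
X_L = ωL = 290 Ω
Z = 1000 + j290 Ω
|Z| = √(1000² + 290²) = 1040 Ω
∠Z = arctan(290/1000) = 16.2°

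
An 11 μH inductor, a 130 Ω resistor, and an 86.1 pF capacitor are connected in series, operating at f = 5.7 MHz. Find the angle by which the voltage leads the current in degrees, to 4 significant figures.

ω = 2πf = 3.581e+07 rad/s
X_L = ωL = 394.0 Ω
X_C = 1/(ωC) = 324.3 Ω
Net reactance X = X_L − X_C = 69.66 Ω
Z = 130.0 + j69.66 Ω
|Z| = √(130.0² + 69.66²) = 147.5 Ω
∠Z = arctan(69.66/130.0) = 28.18°

28.18°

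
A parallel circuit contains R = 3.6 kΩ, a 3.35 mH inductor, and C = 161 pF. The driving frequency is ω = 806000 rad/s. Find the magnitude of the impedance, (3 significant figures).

2720 Ω

X_L = ωL = 2700 Ω
X_C = 1/(ωC) = 7710 Ω
Parallel: admittances add. Y = 1/R + 1/(jωL) + jωC
Y = (0.000278 − j0.000241) S
|Y| = 0.000367 S → |Z| = 1/|Y| = 2720 Ω, ∠Z = −∠Y = 40.9°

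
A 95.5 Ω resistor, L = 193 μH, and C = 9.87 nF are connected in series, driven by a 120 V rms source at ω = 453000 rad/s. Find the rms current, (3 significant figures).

721 mA

X_L = ωL = 87.4 Ω
X_C = 1/(ωC) = 224 Ω
Net reactance X = X_L − X_C = -136 Ω
Z = 95.5 − j136 Ω
|Z| = √(95.5² + 136²) = 166 Ω
I = V/|Z| = 120/166 = 721 mA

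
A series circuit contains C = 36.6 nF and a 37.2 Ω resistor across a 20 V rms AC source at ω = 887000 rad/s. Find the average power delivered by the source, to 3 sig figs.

6.38 W

X_C = 1/(ωC) = 30.8 Ω
Z = 37.2 − j30.8 Ω
|Z| = √(37.2² + 30.8²) = 48.3 Ω
∠Z = arctan(-30.8/37.2) = -39.6°
I = V/|Z| = 414 mA
P = VI cos φ = 20 × 0.414 × cos(-39.6°) = 6.38 W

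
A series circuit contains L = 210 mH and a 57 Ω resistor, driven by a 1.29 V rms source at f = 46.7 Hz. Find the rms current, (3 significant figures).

15.4 mA

ω = 2πf = 293.4 rad/s
X_L = ωL = 61.6 Ω
Z = 57.0 + j61.6 Ω
|Z| = √(57.0² + 61.6²) = 83.9 Ω
I = V/|Z| = 1.29/83.9 = 15.4 mA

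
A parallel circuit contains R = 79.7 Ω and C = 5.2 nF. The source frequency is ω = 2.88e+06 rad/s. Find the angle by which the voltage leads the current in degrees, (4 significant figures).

X_C = 1/(ωC) = 66.77 Ω
Parallel: admittances add. Y = 1/R + jωC
Y = (0.01255 + j0.01498) S
|Y| = 0.01954 S → |Z| = 1/|Y| = 51.18 Ω, ∠Z = −∠Y = -50.04°

-50.04°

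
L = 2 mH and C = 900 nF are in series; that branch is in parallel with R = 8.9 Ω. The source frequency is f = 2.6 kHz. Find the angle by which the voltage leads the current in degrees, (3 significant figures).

-14.1°

ω = 2πf = 16340 rad/s
X_L = ωL = 32.7 Ω
X_C = 1/(ωC) = 68.0 Ω
Branch 1: Z₁ = R = 8.90 Ω
Branch 2 (series LC): Z₂ = j(X_L − X_C) = −j35.3 Ω
Parallel: Z = Z₁Z₂/(Z₁+Z₂), |Z| = 8.63 Ω, ∠Z = -14.1°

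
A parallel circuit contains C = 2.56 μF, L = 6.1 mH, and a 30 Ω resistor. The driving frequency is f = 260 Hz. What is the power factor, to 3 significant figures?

ω = 2πf = 1634 rad/s
X_L = ωL = 9.97 Ω
X_C = 1/(ωC) = 239 Ω
Parallel: admittances add. Y = 1/R + 1/(jωL) + jωC
Y = (0.0333 − j0.0962) S
|Y| = 0.102 S → |Z| = 1/|Y| = 9.83 Ω, ∠Z = −∠Y = 70.9°
cos φ = cos(70.9°) = 0.328

0.328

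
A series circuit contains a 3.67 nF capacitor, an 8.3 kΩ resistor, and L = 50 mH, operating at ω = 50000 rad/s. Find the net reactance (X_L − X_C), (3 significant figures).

X_L = ωL = 2500 Ω
X_C = 1/(ωC) = 5450 Ω
X = 2500 − 5450 = -2950 Ω

-2950 Ω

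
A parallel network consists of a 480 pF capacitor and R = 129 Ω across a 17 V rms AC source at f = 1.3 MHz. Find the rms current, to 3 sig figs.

148 mA

ω = 2πf = 8.168e+06 rad/s
X_C = 1/(ωC) = 255 Ω
Parallel: admittances add. Y = 1/R + jωC
Y = (0.00775 + j0.00392) S
|Y| = 0.00869 S → |Z| = 1/|Y| = 115 Ω, ∠Z = −∠Y = -26.8°
I = V/|Z| = 17/115 = 148 mA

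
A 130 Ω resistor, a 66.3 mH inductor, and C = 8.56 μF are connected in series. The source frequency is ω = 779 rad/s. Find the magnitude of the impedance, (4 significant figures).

X_L = ωL = 51.65 Ω
X_C = 1/(ωC) = 150.0 Ω
Net reactance X = X_L − X_C = -98.32 Ω
Z = 130.0 − j98.32 Ω
|Z| = √(130.0² + 98.32²) = 163.0 Ω

163.0 Ω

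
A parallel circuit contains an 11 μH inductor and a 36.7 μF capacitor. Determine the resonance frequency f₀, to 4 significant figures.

7.921 kHz

ω₀ = 1/√(LC) = 1/√(1.1e-05 × 3.67e-05) = 49770 rad/s
f₀ = ω₀/(2π) = 7.921 kHz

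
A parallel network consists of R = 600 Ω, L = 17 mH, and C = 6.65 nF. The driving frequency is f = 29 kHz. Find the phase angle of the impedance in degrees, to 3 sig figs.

ω = 2πf = 182200 rad/s
X_L = ωL = 3100 Ω
X_C = 1/(ωC) = 825 Ω
Parallel: admittances add. Y = 1/R + 1/(jωL) + jωC
Y = (0.00167 + j0.000889) S
|Y| = 0.00189 S → |Z| = 1/|Y| = 529 Ω, ∠Z = −∠Y = -28.1°

-28.1°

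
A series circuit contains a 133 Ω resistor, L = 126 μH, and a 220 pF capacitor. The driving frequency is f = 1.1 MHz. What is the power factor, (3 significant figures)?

ω = 2πf = 6.912e+06 rad/s
X_L = ωL = 871 Ω
X_C = 1/(ωC) = 658 Ω
Net reactance X = X_L − X_C = 213 Ω
Z = 133 + j213 Ω
|Z| = √(133² + 213²) = 251 Ω
∠Z = arctan(213/133) = 58.0°
cos φ = cos(58.0°) = 0.529

0.529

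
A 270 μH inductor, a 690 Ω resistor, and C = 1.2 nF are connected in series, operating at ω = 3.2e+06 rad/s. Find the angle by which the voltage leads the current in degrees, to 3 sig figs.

X_L = ωL = 864 Ω
X_C = 1/(ωC) = 260 Ω
Net reactance X = X_L − X_C = 604 Ω
Z = 690 + j604 Ω
|Z| = √(690² + 604²) = 917 Ω
∠Z = arctan(604/690) = 41.2°

41.2°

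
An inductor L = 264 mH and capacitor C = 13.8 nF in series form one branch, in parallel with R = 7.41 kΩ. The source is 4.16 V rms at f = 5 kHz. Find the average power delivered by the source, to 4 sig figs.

ω = 2πf = 31420 rad/s
X_L = ωL = 8294 Ω
X_C = 1/(ωC) = 2307 Ω
Branch 1: Z₁ = R = 7410 Ω
Branch 2 (series LC): Z₂ = j(X_L − X_C) = j5987 Ω
Parallel: Z = Z₁Z₂/(Z₁+Z₂), |Z| = 4657 Ω, ∠Z = 51.06°
I = V/|Z| = 893.3 μA
P = VI cos φ = 4.16 × 0.0008933 × cos(51.06°) = 2.335 mW

2.335 mW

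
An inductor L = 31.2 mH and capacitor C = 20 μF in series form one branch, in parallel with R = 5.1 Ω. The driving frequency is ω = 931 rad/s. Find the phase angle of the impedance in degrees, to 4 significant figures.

-11.69°

X_L = ωL = 29.05 Ω
X_C = 1/(ωC) = 53.71 Ω
Branch 1: Z₁ = R = 5.100 Ω
Branch 2 (series LC): Z₂ = j(X_L − X_C) = −j24.66 Ω
Parallel: Z = Z₁Z₂/(Z₁+Z₂), |Z| = 4.994 Ω, ∠Z = -11.69°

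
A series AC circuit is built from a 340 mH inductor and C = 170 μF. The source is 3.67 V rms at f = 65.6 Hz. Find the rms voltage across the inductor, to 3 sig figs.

ω = 2πf = 412.2 rad/s
X_L = ωL = 140 Ω
X_C = 1/(ωC) = 14.3 Ω
Net reactance X = X_L − X_C = 126 Ω
Z = j126 Ω
|Z| = √(0² + 126²) = 126 Ω
I = V/|Z| = 29.2 mA
V_L = I·|Z_L| = 0.0292 × 140 = 4.09 V

4.09 V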